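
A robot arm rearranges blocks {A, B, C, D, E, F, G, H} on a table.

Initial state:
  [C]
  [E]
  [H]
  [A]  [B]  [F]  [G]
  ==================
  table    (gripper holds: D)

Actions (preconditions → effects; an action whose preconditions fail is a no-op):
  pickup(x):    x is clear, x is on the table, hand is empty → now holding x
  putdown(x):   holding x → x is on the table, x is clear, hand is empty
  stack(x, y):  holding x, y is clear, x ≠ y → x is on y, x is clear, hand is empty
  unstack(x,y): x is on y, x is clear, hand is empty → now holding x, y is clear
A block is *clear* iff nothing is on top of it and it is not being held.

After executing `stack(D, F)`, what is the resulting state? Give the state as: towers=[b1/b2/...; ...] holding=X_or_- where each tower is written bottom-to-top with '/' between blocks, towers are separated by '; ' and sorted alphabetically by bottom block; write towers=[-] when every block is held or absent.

before: towers=[A/H/E/C; B; F; G] holding=D
pre[stack(D, F)]: holding(D) ✓, clear(F) ✓, D≠F ✓
all met → apply stack(D, F)
after:  towers=[A/H/E/C; B; F/D; G] holding=-

towers=[A/H/E/C; B; F/D; G] holding=-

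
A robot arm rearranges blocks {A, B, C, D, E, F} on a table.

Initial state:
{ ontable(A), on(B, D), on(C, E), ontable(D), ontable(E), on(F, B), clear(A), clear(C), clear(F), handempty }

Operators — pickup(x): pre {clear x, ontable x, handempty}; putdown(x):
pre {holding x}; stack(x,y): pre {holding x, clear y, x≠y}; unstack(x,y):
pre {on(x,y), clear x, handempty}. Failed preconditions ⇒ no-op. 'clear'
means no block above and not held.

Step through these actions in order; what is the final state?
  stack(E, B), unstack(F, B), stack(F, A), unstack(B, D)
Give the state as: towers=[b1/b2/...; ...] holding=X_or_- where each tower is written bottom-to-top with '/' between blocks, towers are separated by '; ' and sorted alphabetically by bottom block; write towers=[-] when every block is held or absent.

step 1 (stack(E, B)) [no-op]: towers=[A; D/B/F; E/C] holding=-
step 2 (unstack(F, B)): towers=[A; D/B; E/C] holding=F
step 3 (stack(F, A)): towers=[A/F; D/B; E/C] holding=-
step 4 (unstack(B, D)): towers=[A/F; D; E/C] holding=B

towers=[A/F; D; E/C] holding=B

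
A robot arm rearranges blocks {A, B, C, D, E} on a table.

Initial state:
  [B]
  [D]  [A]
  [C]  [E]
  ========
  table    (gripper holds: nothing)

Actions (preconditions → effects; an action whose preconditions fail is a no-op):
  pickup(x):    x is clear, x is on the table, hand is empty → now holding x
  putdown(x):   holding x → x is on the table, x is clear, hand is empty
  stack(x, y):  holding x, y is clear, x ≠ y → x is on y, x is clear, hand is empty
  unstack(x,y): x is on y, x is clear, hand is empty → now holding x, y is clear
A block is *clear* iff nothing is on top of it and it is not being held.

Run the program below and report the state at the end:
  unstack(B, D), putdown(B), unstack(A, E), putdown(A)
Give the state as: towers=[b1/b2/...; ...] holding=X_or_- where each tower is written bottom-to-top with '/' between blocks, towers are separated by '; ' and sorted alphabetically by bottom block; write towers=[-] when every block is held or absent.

towers=[A; B; C/D; E] holding=-

step 1 (unstack(B, D)): towers=[C/D; E/A] holding=B
step 2 (putdown(B)): towers=[B; C/D; E/A] holding=-
step 3 (unstack(A, E)): towers=[B; C/D; E] holding=A
step 4 (putdown(A)): towers=[A; B; C/D; E] holding=-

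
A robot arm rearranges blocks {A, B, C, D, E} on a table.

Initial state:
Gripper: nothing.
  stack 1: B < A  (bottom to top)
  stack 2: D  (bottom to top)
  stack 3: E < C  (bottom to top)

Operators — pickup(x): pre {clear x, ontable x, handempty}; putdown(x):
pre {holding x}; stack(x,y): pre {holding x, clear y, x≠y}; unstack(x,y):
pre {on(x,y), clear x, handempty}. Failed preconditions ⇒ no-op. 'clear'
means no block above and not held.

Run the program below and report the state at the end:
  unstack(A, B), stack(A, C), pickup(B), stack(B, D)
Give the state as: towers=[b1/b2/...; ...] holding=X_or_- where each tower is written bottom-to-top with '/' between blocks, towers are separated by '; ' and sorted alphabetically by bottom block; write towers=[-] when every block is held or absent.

towers=[D/B; E/C/A] holding=-

step 1 (unstack(A, B)): towers=[B; D; E/C] holding=A
step 2 (stack(A, C)): towers=[B; D; E/C/A] holding=-
step 3 (pickup(B)): towers=[D; E/C/A] holding=B
step 4 (stack(B, D)): towers=[D/B; E/C/A] holding=-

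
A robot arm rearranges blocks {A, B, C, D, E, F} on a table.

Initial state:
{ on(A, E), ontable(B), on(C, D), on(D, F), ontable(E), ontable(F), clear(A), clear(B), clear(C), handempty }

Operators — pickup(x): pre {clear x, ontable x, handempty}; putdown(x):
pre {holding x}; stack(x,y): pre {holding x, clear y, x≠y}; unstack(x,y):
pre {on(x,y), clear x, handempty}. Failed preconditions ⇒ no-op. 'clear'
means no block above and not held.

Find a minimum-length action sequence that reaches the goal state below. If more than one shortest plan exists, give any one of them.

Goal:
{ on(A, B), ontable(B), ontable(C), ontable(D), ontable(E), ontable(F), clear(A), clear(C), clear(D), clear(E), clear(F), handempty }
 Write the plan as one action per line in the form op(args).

unstack(A, E)
stack(A, B)
unstack(C, D)
putdown(C)
unstack(D, F)
putdown(D)

step 1 (unstack(A, E)): towers=[B; E; F/D/C] holding=A
step 2 (stack(A, B)): towers=[B/A; E; F/D/C] holding=-
step 3 (unstack(C, D)): towers=[B/A; E; F/D] holding=C
step 4 (putdown(C)): towers=[B/A; C; E; F/D] holding=-
step 5 (unstack(D, F)): towers=[B/A; C; E; F] holding=D
step 6 (putdown(D)): towers=[B/A; C; D; E; F] holding=-
goal check: towers=[B/A; C; D; E; F] holding=- — reached (length 6, optimal by BFS)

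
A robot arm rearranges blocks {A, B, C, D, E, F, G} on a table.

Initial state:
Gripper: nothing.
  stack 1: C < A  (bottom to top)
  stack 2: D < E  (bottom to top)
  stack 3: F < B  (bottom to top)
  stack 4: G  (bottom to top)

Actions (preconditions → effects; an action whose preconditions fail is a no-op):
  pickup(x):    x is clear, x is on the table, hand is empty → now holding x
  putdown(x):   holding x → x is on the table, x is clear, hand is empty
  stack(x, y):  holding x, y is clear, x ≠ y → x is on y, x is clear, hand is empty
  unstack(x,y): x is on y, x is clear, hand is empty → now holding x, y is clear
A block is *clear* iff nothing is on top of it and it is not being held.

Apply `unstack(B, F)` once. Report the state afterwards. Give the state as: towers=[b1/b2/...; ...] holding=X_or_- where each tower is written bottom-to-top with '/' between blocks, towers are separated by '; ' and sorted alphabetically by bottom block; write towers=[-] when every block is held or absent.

before: towers=[C/A; D/E; F/B; G] holding=-
pre[unstack(B, F)]: on(B,F) ok, clear(B) ok, handempty ok
all met → apply unstack(B, F)
after:  towers=[C/A; D/E; F; G] holding=B

towers=[C/A; D/E; F; G] holding=B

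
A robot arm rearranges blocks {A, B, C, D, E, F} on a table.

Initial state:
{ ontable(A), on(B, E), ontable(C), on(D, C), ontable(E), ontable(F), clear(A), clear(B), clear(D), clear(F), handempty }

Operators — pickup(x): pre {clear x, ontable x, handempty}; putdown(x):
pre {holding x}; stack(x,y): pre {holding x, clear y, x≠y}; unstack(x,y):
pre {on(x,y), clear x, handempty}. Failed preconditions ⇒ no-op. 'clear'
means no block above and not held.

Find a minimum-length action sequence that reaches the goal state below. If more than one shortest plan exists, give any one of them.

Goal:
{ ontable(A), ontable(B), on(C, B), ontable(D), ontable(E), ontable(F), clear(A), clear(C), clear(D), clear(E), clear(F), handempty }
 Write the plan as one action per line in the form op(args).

step 1 (unstack(B, E)): towers=[A; C/D; E; F] holding=B
step 2 (putdown(B)): towers=[A; B; C/D; E; F] holding=-
step 3 (unstack(D, C)): towers=[A; B; C; E; F] holding=D
step 4 (putdown(D)): towers=[A; B; C; D; E; F] holding=-
step 5 (pickup(C)): towers=[A; B; D; E; F] holding=C
step 6 (stack(C, B)): towers=[A; B/C; D; E; F] holding=-
goal check: towers=[A; B/C; D; E; F] holding=- — reached (length 6, optimal by BFS)

unstack(B, E)
putdown(B)
unstack(D, C)
putdown(D)
pickup(C)
stack(C, B)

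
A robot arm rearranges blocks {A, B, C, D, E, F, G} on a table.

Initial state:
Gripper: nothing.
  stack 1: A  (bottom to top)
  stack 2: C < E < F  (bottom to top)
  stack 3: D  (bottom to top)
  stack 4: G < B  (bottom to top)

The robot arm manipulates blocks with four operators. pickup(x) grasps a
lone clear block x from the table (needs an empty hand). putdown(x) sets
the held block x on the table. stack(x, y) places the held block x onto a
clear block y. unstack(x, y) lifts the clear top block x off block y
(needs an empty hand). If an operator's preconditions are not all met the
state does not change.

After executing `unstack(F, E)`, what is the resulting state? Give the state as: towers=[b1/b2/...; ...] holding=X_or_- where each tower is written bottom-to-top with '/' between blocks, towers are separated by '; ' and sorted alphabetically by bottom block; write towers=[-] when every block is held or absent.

towers=[A; C/E; D; G/B] holding=F

before: towers=[A; C/E/F; D; G/B] holding=-
pre[unstack(F, E)]: on(F,E) ok, clear(F) ok, handempty ok
all met → apply unstack(F, E)
after:  towers=[A; C/E; D; G/B] holding=F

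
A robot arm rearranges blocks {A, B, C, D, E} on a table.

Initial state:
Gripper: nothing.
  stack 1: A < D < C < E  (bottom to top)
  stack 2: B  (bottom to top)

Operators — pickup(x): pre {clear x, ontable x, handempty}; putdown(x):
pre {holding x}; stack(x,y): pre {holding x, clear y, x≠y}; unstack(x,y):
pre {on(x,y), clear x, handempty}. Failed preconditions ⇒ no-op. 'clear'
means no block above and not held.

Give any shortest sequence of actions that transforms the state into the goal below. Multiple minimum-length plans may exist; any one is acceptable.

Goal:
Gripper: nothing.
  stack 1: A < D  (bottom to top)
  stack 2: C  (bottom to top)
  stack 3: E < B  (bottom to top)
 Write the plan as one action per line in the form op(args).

step 1 (unstack(E, C)): towers=[A/D/C; B] holding=E
step 2 (putdown(E)): towers=[A/D/C; B; E] holding=-
step 3 (pickup(B)): towers=[A/D/C; E] holding=B
step 4 (stack(B, E)): towers=[A/D/C; E/B] holding=-
step 5 (unstack(C, D)): towers=[A/D; E/B] holding=C
step 6 (putdown(C)): towers=[A/D; C; E/B] holding=-
goal check: towers=[A/D; C; E/B] holding=- — reached (length 6, optimal by BFS)

unstack(E, C)
putdown(E)
pickup(B)
stack(B, E)
unstack(C, D)
putdown(C)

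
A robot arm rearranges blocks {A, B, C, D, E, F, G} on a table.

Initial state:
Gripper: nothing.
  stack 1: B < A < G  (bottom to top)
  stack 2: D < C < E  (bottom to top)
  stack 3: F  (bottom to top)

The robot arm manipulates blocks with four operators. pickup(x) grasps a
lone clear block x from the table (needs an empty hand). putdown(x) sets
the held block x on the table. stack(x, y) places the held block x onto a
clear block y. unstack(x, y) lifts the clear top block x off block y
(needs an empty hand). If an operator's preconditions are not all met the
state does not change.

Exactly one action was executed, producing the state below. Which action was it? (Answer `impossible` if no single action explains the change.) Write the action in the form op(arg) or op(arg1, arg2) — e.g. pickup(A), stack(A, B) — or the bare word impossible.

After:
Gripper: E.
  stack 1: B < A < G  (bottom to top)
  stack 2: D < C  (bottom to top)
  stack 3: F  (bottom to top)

target: towers=[B/A/G; D/C; F] holding=E
         pickup(F) → towers=[B/A/G; D/C/E] holding=F
     unstack(G, A) → towers=[B/A; D/C/E; F] holding=G
     unstack(E, C) → towers=[B/A/G; D/C; F] holding=E  ← match

unstack(E, C)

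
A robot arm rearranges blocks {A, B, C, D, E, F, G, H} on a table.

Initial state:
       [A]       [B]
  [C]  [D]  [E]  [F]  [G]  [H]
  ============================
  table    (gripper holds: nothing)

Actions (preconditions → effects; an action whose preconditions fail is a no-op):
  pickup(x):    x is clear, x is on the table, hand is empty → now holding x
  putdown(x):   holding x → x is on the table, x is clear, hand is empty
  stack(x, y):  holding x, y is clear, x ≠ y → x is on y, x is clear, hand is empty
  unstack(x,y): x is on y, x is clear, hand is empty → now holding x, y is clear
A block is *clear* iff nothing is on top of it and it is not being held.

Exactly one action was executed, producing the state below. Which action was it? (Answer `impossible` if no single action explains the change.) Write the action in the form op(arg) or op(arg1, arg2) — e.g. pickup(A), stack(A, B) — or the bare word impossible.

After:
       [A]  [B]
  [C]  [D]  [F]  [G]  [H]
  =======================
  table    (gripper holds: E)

target: towers=[C; D/A; F/B; G; H] holding=E
         pickup(G) → towers=[C; D/A; E; F/B; H] holding=G
     unstack(A, D) → towers=[C; D; E; F/B; G; H] holding=A
         pickup(E) → towers=[C; D/A; F/B; G; H] holding=E  ← match
         pickup(H) → towers=[C; D/A; E; F/B; G] holding=H
     unstack(B, F) → towers=[C; D/A; E; F; G; H] holding=B
         pickup(C) → towers=[D/A; E; F/B; G; H] holding=C

pickup(E)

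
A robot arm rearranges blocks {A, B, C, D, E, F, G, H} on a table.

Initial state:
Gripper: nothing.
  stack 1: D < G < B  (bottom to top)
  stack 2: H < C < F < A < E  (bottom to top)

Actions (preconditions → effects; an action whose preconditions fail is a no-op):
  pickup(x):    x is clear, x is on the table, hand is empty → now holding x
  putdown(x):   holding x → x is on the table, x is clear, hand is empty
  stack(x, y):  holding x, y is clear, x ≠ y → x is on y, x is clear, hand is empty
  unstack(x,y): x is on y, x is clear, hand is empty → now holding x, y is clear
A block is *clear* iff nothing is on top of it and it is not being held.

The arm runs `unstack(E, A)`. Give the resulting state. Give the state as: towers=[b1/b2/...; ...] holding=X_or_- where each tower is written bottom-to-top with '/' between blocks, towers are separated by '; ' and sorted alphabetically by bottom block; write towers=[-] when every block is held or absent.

towers=[D/G/B; H/C/F/A] holding=E

before: towers=[D/G/B; H/C/F/A/E] holding=-
pre[unstack(E, A)]: on(E,A) yes, clear(E) yes, handempty yes
all met → apply unstack(E, A)
after:  towers=[D/G/B; H/C/F/A] holding=E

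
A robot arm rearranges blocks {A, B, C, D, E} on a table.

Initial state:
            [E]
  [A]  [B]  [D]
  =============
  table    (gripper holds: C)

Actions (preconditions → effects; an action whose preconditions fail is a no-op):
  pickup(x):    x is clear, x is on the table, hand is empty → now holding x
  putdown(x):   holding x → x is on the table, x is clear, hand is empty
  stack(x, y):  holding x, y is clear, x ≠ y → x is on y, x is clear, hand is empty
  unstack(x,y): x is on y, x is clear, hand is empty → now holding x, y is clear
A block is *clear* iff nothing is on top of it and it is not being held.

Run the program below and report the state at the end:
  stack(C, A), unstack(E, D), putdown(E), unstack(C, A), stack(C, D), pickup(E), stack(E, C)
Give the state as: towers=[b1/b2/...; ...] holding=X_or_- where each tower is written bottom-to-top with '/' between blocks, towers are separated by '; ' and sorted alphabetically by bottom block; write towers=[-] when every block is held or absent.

towers=[A; B; D/C/E] holding=-

step 1 (stack(C, A)): towers=[A/C; B; D/E] holding=-
step 2 (unstack(E, D)): towers=[A/C; B; D] holding=E
step 3 (putdown(E)): towers=[A/C; B; D; E] holding=-
step 4 (unstack(C, A)): towers=[A; B; D; E] holding=C
step 5 (stack(C, D)): towers=[A; B; D/C; E] holding=-
step 6 (pickup(E)): towers=[A; B; D/C] holding=E
step 7 (stack(E, C)): towers=[A; B; D/C/E] holding=-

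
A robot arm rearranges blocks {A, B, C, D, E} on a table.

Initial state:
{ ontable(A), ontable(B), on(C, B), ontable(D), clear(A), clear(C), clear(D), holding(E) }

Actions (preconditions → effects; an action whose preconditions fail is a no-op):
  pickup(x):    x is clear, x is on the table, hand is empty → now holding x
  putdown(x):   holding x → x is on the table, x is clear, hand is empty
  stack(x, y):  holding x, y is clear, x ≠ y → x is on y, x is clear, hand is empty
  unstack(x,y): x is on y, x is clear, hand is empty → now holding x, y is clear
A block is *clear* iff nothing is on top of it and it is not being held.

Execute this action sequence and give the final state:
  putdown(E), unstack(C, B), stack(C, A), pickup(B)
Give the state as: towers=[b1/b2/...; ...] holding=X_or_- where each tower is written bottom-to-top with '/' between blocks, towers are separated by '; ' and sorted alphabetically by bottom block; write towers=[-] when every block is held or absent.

step 1 (putdown(E)): towers=[A; B/C; D; E] holding=-
step 2 (unstack(C, B)): towers=[A; B; D; E] holding=C
step 3 (stack(C, A)): towers=[A/C; B; D; E] holding=-
step 4 (pickup(B)): towers=[A/C; D; E] holding=B

towers=[A/C; D; E] holding=B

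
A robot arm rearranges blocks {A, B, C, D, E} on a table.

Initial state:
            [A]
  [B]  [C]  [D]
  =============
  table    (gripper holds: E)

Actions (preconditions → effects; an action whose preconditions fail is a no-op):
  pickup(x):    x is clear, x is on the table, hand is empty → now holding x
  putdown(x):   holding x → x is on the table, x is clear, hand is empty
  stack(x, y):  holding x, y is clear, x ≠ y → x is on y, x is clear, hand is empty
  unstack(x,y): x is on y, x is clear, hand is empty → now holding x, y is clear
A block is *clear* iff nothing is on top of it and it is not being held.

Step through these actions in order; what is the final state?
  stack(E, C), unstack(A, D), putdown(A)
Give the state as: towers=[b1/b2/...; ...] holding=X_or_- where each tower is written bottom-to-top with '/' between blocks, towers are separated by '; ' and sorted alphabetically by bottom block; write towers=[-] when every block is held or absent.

towers=[A; B; C/E; D] holding=-

step 1 (stack(E, C)): towers=[B; C/E; D/A] holding=-
step 2 (unstack(A, D)): towers=[B; C/E; D] holding=A
step 3 (putdown(A)): towers=[A; B; C/E; D] holding=-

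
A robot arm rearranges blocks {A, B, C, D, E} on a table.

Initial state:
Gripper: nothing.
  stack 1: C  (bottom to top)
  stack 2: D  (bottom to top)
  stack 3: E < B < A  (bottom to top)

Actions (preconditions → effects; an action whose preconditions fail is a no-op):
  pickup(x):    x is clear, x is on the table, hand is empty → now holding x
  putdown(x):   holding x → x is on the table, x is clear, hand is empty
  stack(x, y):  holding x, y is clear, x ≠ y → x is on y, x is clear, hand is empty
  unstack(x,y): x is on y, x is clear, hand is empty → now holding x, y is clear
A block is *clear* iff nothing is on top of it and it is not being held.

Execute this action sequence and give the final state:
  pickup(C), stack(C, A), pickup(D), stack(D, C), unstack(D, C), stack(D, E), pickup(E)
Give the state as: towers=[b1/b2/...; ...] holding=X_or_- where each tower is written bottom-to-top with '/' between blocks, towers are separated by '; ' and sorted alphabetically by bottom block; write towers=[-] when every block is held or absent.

towers=[E/B/A/C] holding=D

step 1 (pickup(C)): towers=[D; E/B/A] holding=C
step 2 (stack(C, A)): towers=[D; E/B/A/C] holding=-
step 3 (pickup(D)): towers=[E/B/A/C] holding=D
step 4 (stack(D, C)): towers=[E/B/A/C/D] holding=-
step 5 (unstack(D, C)): towers=[E/B/A/C] holding=D
step 6 (stack(D, E)) [no-op]: towers=[E/B/A/C] holding=D
step 7 (pickup(E)) [no-op]: towers=[E/B/A/C] holding=D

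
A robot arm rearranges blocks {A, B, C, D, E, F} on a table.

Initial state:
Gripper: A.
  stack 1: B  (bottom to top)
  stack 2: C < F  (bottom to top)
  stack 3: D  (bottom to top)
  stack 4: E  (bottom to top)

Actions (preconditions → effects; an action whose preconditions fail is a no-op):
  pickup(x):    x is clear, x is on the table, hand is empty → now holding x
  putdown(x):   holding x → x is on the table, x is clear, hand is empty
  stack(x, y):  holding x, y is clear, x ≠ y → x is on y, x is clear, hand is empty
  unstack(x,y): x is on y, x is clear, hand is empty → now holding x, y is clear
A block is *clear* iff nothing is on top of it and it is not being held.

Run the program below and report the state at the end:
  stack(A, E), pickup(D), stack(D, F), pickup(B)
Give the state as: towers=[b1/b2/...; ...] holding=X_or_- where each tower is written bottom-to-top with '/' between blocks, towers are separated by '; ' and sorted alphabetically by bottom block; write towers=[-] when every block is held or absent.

towers=[C/F/D; E/A] holding=B

step 1 (stack(A, E)): towers=[B; C/F; D; E/A] holding=-
step 2 (pickup(D)): towers=[B; C/F; E/A] holding=D
step 3 (stack(D, F)): towers=[B; C/F/D; E/A] holding=-
step 4 (pickup(B)): towers=[C/F/D; E/A] holding=B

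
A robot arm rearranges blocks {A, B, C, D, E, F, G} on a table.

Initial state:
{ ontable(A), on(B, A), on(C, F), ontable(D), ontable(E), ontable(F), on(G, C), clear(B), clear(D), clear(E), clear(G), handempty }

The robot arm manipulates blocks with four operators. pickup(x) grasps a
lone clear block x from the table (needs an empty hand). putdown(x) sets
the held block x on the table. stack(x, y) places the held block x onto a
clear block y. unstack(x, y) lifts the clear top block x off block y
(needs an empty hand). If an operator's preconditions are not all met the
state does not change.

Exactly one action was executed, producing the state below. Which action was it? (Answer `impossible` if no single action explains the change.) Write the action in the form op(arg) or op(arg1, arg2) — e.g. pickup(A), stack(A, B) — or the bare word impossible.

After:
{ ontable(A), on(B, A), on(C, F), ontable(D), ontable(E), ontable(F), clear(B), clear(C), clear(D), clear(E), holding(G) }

unstack(G, C)

target: towers=[A/B; D; E; F/C] holding=G
     unstack(B, A) → towers=[A; D; E; F/C/G] holding=B
     unstack(G, C) → towers=[A/B; D; E; F/C] holding=G  ← match
         pickup(D) → towers=[A/B; E; F/C/G] holding=D
         pickup(E) → towers=[A/B; D; F/C/G] holding=E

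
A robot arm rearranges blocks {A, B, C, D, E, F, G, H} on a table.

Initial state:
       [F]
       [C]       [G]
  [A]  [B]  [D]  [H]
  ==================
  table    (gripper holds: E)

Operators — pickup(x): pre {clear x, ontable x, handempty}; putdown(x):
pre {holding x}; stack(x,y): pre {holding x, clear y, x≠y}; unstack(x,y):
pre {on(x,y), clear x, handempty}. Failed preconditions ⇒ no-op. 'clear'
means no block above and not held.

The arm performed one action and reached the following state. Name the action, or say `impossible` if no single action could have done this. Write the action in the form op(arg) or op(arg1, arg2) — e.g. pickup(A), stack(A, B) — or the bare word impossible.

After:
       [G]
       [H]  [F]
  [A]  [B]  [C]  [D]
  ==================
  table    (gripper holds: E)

target: towers=[A; B/H/G; C/F; D] holding=E
        putdown(E) → towers=[A; B/C/F; D; E; H/G] holding=-
       stack(E, G) → towers=[A; B/C/F; D; H/G/E] holding=-
       stack(E, A) → towers=[A/E; B/C/F; D; H/G] holding=-
       stack(E, F) → towers=[A; B/C/F/E; D; H/G] holding=-
       stack(E, D) → towers=[A; B/C/F; D/E; H/G] holding=-
none of the 5 applicable actions match → impossible

impossible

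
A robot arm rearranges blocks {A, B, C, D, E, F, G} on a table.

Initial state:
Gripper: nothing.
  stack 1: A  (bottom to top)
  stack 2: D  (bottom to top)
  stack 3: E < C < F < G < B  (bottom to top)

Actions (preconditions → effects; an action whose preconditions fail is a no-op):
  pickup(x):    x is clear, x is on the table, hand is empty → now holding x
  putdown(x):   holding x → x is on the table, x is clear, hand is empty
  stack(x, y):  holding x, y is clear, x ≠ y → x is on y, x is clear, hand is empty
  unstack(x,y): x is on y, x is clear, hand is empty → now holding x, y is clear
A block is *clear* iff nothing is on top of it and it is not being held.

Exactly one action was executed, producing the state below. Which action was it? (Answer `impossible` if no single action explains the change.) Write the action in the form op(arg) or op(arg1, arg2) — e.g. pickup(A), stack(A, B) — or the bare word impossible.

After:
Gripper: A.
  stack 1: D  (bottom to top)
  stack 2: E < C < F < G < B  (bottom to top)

target: towers=[D; E/C/F/G/B] holding=A
     unstack(B, G) → towers=[A; D; E/C/F/G] holding=B
         pickup(D) → towers=[A; E/C/F/G/B] holding=D
         pickup(A) → towers=[D; E/C/F/G/B] holding=A  ← match

pickup(A)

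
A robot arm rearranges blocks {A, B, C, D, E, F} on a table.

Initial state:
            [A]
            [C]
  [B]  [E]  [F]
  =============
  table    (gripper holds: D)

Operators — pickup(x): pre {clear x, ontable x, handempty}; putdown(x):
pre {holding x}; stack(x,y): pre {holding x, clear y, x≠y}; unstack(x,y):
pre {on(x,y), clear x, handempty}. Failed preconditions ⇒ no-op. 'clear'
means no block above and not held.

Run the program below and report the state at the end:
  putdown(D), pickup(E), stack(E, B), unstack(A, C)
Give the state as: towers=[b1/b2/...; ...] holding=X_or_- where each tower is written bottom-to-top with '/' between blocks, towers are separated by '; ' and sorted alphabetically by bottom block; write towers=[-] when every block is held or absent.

step 1 (putdown(D)): towers=[B; D; E; F/C/A] holding=-
step 2 (pickup(E)): towers=[B; D; F/C/A] holding=E
step 3 (stack(E, B)): towers=[B/E; D; F/C/A] holding=-
step 4 (unstack(A, C)): towers=[B/E; D; F/C] holding=A

towers=[B/E; D; F/C] holding=A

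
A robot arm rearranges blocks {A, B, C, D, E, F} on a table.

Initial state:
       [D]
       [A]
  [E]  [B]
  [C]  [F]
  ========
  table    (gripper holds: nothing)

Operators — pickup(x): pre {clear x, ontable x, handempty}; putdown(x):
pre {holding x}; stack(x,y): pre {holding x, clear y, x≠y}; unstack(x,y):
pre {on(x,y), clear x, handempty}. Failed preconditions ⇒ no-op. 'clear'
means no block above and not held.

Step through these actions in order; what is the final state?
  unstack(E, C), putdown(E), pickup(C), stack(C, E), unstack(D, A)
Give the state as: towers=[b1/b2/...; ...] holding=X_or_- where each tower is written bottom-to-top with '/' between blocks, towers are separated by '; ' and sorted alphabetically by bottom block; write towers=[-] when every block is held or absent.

step 1 (unstack(E, C)): towers=[C; F/B/A/D] holding=E
step 2 (putdown(E)): towers=[C; E; F/B/A/D] holding=-
step 3 (pickup(C)): towers=[E; F/B/A/D] holding=C
step 4 (stack(C, E)): towers=[E/C; F/B/A/D] holding=-
step 5 (unstack(D, A)): towers=[E/C; F/B/A] holding=D

towers=[E/C; F/B/A] holding=D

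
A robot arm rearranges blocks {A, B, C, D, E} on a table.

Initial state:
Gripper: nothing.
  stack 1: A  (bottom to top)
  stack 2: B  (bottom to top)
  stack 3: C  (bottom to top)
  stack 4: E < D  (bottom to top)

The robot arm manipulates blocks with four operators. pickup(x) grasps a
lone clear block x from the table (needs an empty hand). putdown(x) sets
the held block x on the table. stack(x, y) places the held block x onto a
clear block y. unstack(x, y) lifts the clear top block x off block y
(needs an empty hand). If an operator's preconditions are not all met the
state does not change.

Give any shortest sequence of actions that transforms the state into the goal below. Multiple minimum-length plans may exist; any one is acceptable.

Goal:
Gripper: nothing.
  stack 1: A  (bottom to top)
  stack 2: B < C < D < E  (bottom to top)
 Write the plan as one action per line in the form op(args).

step 1 (pickup(C)): towers=[A; B; E/D] holding=C
step 2 (stack(C, B)): towers=[A; B/C; E/D] holding=-
step 3 (unstack(D, E)): towers=[A; B/C; E] holding=D
step 4 (stack(D, C)): towers=[A; B/C/D; E] holding=-
step 5 (pickup(E)): towers=[A; B/C/D] holding=E
step 6 (stack(E, D)): towers=[A; B/C/D/E] holding=-
goal check: towers=[A; B/C/D/E] holding=- — reached (length 6, optimal by BFS)

pickup(C)
stack(C, B)
unstack(D, E)
stack(D, C)
pickup(E)
stack(E, D)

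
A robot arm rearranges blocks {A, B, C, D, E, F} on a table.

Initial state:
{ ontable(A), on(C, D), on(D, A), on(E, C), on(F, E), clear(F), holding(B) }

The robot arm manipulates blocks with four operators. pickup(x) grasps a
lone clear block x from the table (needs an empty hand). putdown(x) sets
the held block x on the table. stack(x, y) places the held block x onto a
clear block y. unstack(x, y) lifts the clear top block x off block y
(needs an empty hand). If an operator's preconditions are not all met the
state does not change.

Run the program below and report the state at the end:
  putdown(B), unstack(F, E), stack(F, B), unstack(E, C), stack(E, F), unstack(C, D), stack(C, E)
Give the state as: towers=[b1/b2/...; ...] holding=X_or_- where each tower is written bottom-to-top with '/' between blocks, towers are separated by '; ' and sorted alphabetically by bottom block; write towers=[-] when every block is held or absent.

towers=[A/D; B/F/E/C] holding=-

step 1 (putdown(B)): towers=[A/D/C/E/F; B] holding=-
step 2 (unstack(F, E)): towers=[A/D/C/E; B] holding=F
step 3 (stack(F, B)): towers=[A/D/C/E; B/F] holding=-
step 4 (unstack(E, C)): towers=[A/D/C; B/F] holding=E
step 5 (stack(E, F)): towers=[A/D/C; B/F/E] holding=-
step 6 (unstack(C, D)): towers=[A/D; B/F/E] holding=C
step 7 (stack(C, E)): towers=[A/D; B/F/E/C] holding=-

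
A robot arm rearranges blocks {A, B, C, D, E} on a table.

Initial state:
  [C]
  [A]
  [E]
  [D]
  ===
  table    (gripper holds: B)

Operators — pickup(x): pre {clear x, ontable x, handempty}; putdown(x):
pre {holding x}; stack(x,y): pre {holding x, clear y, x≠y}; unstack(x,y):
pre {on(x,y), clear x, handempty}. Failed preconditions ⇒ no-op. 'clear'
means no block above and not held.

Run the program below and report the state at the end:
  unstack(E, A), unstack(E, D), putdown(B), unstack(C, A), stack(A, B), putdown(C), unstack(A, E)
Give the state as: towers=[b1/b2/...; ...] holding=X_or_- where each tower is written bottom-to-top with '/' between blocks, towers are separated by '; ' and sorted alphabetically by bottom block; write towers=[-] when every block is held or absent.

step 1 (unstack(E, A)) [no-op]: towers=[D/E/A/C] holding=B
step 2 (unstack(E, D)) [no-op]: towers=[D/E/A/C] holding=B
step 3 (putdown(B)): towers=[B; D/E/A/C] holding=-
step 4 (unstack(C, A)): towers=[B; D/E/A] holding=C
step 5 (stack(A, B)) [no-op]: towers=[B; D/E/A] holding=C
step 6 (putdown(C)): towers=[B; C; D/E/A] holding=-
step 7 (unstack(A, E)): towers=[B; C; D/E] holding=A

towers=[B; C; D/E] holding=A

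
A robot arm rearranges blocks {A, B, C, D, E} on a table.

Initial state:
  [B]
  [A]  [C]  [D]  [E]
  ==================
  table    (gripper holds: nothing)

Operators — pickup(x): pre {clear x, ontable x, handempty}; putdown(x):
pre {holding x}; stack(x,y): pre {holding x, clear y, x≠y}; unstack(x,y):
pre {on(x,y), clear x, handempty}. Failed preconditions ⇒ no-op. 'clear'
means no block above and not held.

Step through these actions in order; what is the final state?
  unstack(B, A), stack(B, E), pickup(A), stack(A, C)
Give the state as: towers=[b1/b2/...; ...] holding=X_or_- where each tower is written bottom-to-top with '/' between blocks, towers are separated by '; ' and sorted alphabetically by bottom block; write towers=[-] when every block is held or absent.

towers=[C/A; D; E/B] holding=-

step 1 (unstack(B, A)): towers=[A; C; D; E] holding=B
step 2 (stack(B, E)): towers=[A; C; D; E/B] holding=-
step 3 (pickup(A)): towers=[C; D; E/B] holding=A
step 4 (stack(A, C)): towers=[C/A; D; E/B] holding=-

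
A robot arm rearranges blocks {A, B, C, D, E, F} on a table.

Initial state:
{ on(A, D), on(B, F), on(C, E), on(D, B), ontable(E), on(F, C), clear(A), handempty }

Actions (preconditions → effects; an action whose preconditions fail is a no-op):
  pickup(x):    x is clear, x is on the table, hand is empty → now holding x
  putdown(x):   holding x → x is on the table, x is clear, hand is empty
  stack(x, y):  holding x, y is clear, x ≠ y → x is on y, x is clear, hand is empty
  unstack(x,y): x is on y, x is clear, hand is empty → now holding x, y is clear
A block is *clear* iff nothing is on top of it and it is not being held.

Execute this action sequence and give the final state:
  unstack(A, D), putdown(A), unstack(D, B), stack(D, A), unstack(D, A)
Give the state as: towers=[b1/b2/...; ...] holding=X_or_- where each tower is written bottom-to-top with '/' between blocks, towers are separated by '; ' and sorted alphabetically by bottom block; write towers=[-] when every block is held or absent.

step 1 (unstack(A, D)): towers=[E/C/F/B/D] holding=A
step 2 (putdown(A)): towers=[A; E/C/F/B/D] holding=-
step 3 (unstack(D, B)): towers=[A; E/C/F/B] holding=D
step 4 (stack(D, A)): towers=[A/D; E/C/F/B] holding=-
step 5 (unstack(D, A)): towers=[A; E/C/F/B] holding=D

towers=[A; E/C/F/B] holding=D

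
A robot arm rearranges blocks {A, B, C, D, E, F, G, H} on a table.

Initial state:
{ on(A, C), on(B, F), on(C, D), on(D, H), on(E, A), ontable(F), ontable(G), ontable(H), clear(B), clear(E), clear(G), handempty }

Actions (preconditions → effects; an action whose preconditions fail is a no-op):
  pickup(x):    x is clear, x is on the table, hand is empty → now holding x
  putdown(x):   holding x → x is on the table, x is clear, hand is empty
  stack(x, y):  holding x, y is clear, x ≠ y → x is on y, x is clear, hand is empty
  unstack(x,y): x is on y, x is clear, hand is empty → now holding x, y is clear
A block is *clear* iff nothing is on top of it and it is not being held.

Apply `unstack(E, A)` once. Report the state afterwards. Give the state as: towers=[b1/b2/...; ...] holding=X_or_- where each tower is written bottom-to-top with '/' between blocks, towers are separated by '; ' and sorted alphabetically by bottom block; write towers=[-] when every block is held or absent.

before: towers=[F/B; G; H/D/C/A/E] holding=-
pre[unstack(E, A)]: on(E,A) ok, clear(E) ok, handempty ok
all met → apply unstack(E, A)
after:  towers=[F/B; G; H/D/C/A] holding=E

towers=[F/B; G; H/D/C/A] holding=E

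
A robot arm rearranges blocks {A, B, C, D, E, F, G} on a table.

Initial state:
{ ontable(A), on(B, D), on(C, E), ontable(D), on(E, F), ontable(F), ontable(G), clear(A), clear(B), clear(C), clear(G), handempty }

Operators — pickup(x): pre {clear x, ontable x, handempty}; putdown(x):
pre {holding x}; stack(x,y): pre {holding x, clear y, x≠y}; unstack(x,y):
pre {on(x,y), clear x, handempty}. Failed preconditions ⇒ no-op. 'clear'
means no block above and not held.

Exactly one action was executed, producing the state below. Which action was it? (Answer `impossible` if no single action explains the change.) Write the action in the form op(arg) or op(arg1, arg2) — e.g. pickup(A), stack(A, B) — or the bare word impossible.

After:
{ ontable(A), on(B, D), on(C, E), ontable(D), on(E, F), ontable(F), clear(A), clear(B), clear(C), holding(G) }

pickup(G)

target: towers=[A; D/B; F/E/C] holding=G
     unstack(B, D) → towers=[A; D; F/E/C; G] holding=B
         pickup(G) → towers=[A; D/B; F/E/C] holding=G  ← match
         pickup(A) → towers=[D/B; F/E/C; G] holding=A
     unstack(C, E) → towers=[A; D/B; F/E; G] holding=C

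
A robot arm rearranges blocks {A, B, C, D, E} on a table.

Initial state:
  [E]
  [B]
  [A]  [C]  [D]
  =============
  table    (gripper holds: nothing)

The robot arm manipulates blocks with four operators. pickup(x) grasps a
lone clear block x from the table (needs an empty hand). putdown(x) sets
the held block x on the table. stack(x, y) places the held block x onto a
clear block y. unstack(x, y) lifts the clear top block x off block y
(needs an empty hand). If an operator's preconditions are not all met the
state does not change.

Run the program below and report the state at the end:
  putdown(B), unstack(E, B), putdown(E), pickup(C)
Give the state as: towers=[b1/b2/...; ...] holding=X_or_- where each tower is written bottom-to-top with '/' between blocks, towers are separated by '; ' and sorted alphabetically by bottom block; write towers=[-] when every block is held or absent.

step 1 (putdown(B)) [no-op]: towers=[A/B/E; C; D] holding=-
step 2 (unstack(E, B)): towers=[A/B; C; D] holding=E
step 3 (putdown(E)): towers=[A/B; C; D; E] holding=-
step 4 (pickup(C)): towers=[A/B; D; E] holding=C

towers=[A/B; D; E] holding=C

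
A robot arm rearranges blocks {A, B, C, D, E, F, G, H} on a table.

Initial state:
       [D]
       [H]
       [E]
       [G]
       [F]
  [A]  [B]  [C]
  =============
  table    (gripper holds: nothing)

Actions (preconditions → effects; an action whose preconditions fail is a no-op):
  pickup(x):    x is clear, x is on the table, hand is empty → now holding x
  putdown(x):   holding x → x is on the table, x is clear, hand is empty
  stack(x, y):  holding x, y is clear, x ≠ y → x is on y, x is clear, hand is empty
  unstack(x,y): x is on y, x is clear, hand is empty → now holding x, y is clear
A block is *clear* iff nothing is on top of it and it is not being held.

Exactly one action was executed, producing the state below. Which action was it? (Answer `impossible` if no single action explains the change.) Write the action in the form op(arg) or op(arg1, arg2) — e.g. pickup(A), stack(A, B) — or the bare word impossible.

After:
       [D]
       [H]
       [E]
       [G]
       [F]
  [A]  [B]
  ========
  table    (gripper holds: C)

target: towers=[A; B/F/G/E/H/D] holding=C
         pickup(A) → towers=[B/F/G/E/H/D; C] holding=A
     unstack(D, H) → towers=[A; B/F/G/E/H; C] holding=D
         pickup(C) → towers=[A; B/F/G/E/H/D] holding=C  ← match

pickup(C)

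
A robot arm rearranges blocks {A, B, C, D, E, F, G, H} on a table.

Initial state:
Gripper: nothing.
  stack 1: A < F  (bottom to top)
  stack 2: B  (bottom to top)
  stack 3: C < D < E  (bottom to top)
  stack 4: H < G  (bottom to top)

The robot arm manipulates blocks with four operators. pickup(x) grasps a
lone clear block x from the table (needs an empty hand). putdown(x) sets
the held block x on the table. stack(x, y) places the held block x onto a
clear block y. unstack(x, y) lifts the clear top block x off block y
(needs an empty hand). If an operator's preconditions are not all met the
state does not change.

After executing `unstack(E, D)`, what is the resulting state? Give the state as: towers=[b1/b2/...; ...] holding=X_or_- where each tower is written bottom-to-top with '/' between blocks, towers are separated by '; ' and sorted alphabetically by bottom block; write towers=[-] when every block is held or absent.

towers=[A/F; B; C/D; H/G] holding=E

before: towers=[A/F; B; C/D/E; H/G] holding=-
pre[unstack(E, D)]: on(E,D) ✓, clear(E) ✓, handempty ✓
all met → apply unstack(E, D)
after:  towers=[A/F; B; C/D; H/G] holding=E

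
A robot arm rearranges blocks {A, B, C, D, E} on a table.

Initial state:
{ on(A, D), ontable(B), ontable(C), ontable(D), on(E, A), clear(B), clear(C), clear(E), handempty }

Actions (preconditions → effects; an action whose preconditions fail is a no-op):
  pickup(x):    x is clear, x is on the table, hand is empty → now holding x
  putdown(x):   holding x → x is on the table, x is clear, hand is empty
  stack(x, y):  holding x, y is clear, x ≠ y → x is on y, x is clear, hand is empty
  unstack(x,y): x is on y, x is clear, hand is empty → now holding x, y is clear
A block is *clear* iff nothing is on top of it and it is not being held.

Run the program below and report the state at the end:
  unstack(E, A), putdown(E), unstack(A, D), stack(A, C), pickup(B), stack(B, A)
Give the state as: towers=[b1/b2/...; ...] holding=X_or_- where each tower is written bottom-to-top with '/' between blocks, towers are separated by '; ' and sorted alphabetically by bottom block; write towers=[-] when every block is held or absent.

towers=[C/A/B; D; E] holding=-

step 1 (unstack(E, A)): towers=[B; C; D/A] holding=E
step 2 (putdown(E)): towers=[B; C; D/A; E] holding=-
step 3 (unstack(A, D)): towers=[B; C; D; E] holding=A
step 4 (stack(A, C)): towers=[B; C/A; D; E] holding=-
step 5 (pickup(B)): towers=[C/A; D; E] holding=B
step 6 (stack(B, A)): towers=[C/A/B; D; E] holding=-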